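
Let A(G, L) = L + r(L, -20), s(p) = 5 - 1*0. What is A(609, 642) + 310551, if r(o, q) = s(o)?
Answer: 311198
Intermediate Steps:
s(p) = 5 (s(p) = 5 + 0 = 5)
r(o, q) = 5
A(G, L) = 5 + L (A(G, L) = L + 5 = 5 + L)
A(609, 642) + 310551 = (5 + 642) + 310551 = 647 + 310551 = 311198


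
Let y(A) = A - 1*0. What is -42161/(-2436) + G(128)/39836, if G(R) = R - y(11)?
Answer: 14998309/866433 ≈ 17.310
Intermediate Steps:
y(A) = A (y(A) = A + 0 = A)
G(R) = -11 + R (G(R) = R - 1*11 = R - 11 = -11 + R)
-42161/(-2436) + G(128)/39836 = -42161/(-2436) + (-11 + 128)/39836 = -42161*(-1/2436) + 117*(1/39836) = 6023/348 + 117/39836 = 14998309/866433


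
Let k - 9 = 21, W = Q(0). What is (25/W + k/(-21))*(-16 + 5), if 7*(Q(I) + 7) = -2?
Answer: 19085/357 ≈ 53.459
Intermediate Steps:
Q(I) = -51/7 (Q(I) = -7 + (1/7)*(-2) = -7 - 2/7 = -51/7)
W = -51/7 ≈ -7.2857
k = 30 (k = 9 + 21 = 30)
(25/W + k/(-21))*(-16 + 5) = (25/(-51/7) + 30/(-21))*(-16 + 5) = (25*(-7/51) + 30*(-1/21))*(-11) = (-175/51 - 10/7)*(-11) = -1735/357*(-11) = 19085/357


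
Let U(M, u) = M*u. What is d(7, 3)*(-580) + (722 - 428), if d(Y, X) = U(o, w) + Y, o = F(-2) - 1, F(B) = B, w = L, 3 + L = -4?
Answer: -15946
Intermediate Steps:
L = -7 (L = -3 - 4 = -7)
w = -7
o = -3 (o = -2 - 1 = -3)
d(Y, X) = 21 + Y (d(Y, X) = -3*(-7) + Y = 21 + Y)
d(7, 3)*(-580) + (722 - 428) = (21 + 7)*(-580) + (722 - 428) = 28*(-580) + 294 = -16240 + 294 = -15946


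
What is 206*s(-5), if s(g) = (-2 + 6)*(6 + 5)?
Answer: 9064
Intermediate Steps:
s(g) = 44 (s(g) = 4*11 = 44)
206*s(-5) = 206*44 = 9064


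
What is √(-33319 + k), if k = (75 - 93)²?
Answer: I*√32995 ≈ 181.65*I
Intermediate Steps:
k = 324 (k = (-18)² = 324)
√(-33319 + k) = √(-33319 + 324) = √(-32995) = I*√32995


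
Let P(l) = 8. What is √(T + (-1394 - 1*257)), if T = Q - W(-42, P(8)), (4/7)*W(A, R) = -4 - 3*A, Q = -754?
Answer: I*√10474/2 ≈ 51.171*I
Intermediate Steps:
W(A, R) = -7 - 21*A/4 (W(A, R) = 7*(-4 - 3*A)/4 = -7 - 21*A/4)
T = -1935/2 (T = -754 - (-7 - 21/4*(-42)) = -754 - (-7 + 441/2) = -754 - 1*427/2 = -754 - 427/2 = -1935/2 ≈ -967.50)
√(T + (-1394 - 1*257)) = √(-1935/2 + (-1394 - 1*257)) = √(-1935/2 + (-1394 - 257)) = √(-1935/2 - 1651) = √(-5237/2) = I*√10474/2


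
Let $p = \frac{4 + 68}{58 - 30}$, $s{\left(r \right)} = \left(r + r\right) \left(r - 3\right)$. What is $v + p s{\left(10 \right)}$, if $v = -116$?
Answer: $244$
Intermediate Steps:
$s{\left(r \right)} = 2 r \left(-3 + r\right)$
$p = \frac{18}{7}$ ($p = \frac{72}{28} = 72 \cdot \frac{1}{28} = \frac{18}{7} \approx 2.5714$)
$v + p s{\left(10 \right)} = -116 + \frac{18 \cdot 2 \cdot 10 \left(-3 + 10\right)}{7} = -116 + \frac{18 \cdot 2 \cdot 10 \cdot 7}{7} = -116 + \frac{18}{7} \cdot 140 = -116 + 360 = 244$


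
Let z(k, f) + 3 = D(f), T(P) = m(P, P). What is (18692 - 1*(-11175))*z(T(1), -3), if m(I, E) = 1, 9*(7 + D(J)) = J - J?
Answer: -298670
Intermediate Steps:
D(J) = -7 (D(J) = -7 + (J - J)/9 = -7 + (1/9)*0 = -7 + 0 = -7)
T(P) = 1
z(k, f) = -10 (z(k, f) = -3 - 7 = -10)
(18692 - 1*(-11175))*z(T(1), -3) = (18692 - 1*(-11175))*(-10) = (18692 + 11175)*(-10) = 29867*(-10) = -298670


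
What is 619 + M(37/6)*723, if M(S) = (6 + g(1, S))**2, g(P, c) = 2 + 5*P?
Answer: 122806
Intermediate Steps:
M(S) = 169 (M(S) = (6 + (2 + 5*1))**2 = (6 + (2 + 5))**2 = (6 + 7)**2 = 13**2 = 169)
619 + M(37/6)*723 = 619 + 169*723 = 619 + 122187 = 122806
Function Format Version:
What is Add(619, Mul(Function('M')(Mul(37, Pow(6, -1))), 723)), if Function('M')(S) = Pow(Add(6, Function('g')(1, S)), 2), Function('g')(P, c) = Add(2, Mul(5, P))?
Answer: 122806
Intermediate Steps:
Function('M')(S) = 169 (Function('M')(S) = Pow(Add(6, Add(2, Mul(5, 1))), 2) = Pow(Add(6, Add(2, 5)), 2) = Pow(Add(6, 7), 2) = Pow(13, 2) = 169)
Add(619, Mul(Function('M')(Mul(37, Pow(6, -1))), 723)) = Add(619, Mul(169, 723)) = Add(619, 122187) = 122806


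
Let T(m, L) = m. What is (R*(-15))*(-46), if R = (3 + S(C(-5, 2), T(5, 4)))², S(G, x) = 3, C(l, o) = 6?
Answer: 24840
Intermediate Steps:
R = 36 (R = (3 + 3)² = 6² = 36)
(R*(-15))*(-46) = (36*(-15))*(-46) = -540*(-46) = 24840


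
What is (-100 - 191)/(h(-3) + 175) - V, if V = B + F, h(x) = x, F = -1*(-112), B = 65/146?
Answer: -1433105/12556 ≈ -114.14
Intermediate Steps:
B = 65/146 (B = 65*(1/146) = 65/146 ≈ 0.44521)
F = 112
V = 16417/146 (V = 65/146 + 112 = 16417/146 ≈ 112.45)
(-100 - 191)/(h(-3) + 175) - V = (-100 - 191)/(-3 + 175) - 1*16417/146 = -291/172 - 16417/146 = -1433105/12556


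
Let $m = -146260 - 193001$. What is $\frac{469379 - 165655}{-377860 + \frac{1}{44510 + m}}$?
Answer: $- \frac{89522952724}{111374612861} \approx -0.8038$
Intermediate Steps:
$m = -339261$
$\frac{469379 - 165655}{-377860 + \frac{1}{44510 + m}} = \frac{469379 - 165655}{-377860 + \frac{1}{44510 - 339261}} = \frac{303724}{-377860 + \frac{1}{-294751}} = \frac{303724}{-377860 - \frac{1}{294751}} = \frac{303724}{- \frac{111374612861}{294751}} = 303724 \left(- \frac{294751}{111374612861}\right) = - \frac{89522952724}{111374612861}$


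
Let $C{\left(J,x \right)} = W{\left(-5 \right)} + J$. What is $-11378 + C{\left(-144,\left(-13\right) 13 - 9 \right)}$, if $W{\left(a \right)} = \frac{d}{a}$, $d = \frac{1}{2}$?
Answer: $- \frac{115221}{10} \approx -11522.0$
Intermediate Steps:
$d = \frac{1}{2} \approx 0.5$
$W{\left(a \right)} = \frac{1}{2 a}$
$C{\left(J,x \right)} = - \frac{1}{10} + J$ ($C{\left(J,x \right)} = \frac{1}{2 \left(-5\right)} + J = \frac{1}{2} \left(- \frac{1}{5}\right) + J = - \frac{1}{10} + J$)
$-11378 + C{\left(-144,\left(-13\right) 13 - 9 \right)} = -11378 - \frac{1441}{10} = - \frac{115221}{10}$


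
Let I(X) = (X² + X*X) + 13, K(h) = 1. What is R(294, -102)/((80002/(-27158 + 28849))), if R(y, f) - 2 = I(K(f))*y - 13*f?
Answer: 4851479/40001 ≈ 121.28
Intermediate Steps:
I(X) = 13 + 2*X² (I(X) = (X² + X²) + 13 = 2*X² + 13 = 13 + 2*X²)
R(y, f) = 2 - 13*f + 15*y (R(y, f) = 2 + ((13 + 2*1²)*y - 13*f) = 2 + ((13 + 2*1)*y - 13*f) = 2 + ((13 + 2)*y - 13*f) = 2 + (15*y - 13*f) = 2 + (-13*f + 15*y) = 2 - 13*f + 15*y)
R(294, -102)/((80002/(-27158 + 28849))) = (2 - 13*(-102) + 15*294)/((80002/(-27158 + 28849))) = (2 + 1326 + 4410)/((80002/1691)) = 5738/((80002*(1/1691))) = 5738/(80002/1691) = 5738*(1691/80002) = 4851479/40001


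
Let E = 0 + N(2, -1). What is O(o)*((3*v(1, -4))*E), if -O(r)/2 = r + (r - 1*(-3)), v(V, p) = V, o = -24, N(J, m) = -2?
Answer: -540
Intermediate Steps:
E = -2 (E = 0 - 2 = -2)
O(r) = -6 - 4*r (O(r) = -2*(r + (r - 1*(-3))) = -2*(r + (r + 3)) = -2*(r + (3 + r)) = -2*(3 + 2*r) = -6 - 4*r)
O(o)*((3*v(1, -4))*E) = (-6 - 4*(-24))*((3*1)*(-2)) = (-6 + 96)*(3*(-2)) = 90*(-6) = -540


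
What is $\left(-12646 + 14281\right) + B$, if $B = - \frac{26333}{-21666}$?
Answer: $\frac{35450243}{21666} \approx 1636.2$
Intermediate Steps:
$B = \frac{26333}{21666}$ ($B = \left(-26333\right) \left(- \frac{1}{21666}\right) = \frac{26333}{21666} \approx 1.2154$)
$\left(-12646 + 14281\right) + B = \left(-12646 + 14281\right) + \frac{26333}{21666} = 1635 + \frac{26333}{21666} = \frac{35450243}{21666}$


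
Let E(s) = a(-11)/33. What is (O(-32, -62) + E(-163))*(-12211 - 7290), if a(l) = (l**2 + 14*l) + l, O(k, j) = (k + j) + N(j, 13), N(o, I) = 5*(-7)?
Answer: 7624891/3 ≈ 2.5416e+6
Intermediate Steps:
N(o, I) = -35
O(k, j) = -35 + j + k (O(k, j) = (k + j) - 35 = (j + k) - 35 = -35 + j + k)
a(l) = l**2 + 15*l
E(s) = -4/3 (E(s) = -11*(15 - 11)/33 = -11*4*(1/33) = -44*1/33 = -4/3)
(O(-32, -62) + E(-163))*(-12211 - 7290) = ((-35 - 62 - 32) - 4/3)*(-12211 - 7290) = (-129 - 4/3)*(-19501) = -391/3*(-19501) = 7624891/3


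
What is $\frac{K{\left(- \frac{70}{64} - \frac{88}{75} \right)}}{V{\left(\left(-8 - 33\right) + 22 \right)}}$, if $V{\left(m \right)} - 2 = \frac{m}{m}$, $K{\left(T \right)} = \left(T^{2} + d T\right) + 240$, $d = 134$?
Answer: $- \frac{337821119}{17280000} \approx -19.55$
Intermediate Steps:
$K{\left(T \right)} = 240 + T^{2} + 134 T$ ($K{\left(T \right)} = \left(T^{2} + 134 T\right) + 240 = 240 + T^{2} + 134 T$)
$V{\left(m \right)} = 3$ ($V{\left(m \right)} = 2 + \frac{m}{m} = 2 + 1 = 3$)
$\frac{K{\left(- \frac{70}{64} - \frac{88}{75} \right)}}{V{\left(\left(-8 - 33\right) + 22 \right)}} = \frac{240 + \left(- \frac{70}{64} - \frac{88}{75}\right)^{2} + 134 \left(- \frac{70}{64} - \frac{88}{75}\right)}{3} = \left(240 + \left(\left(-70\right) \frac{1}{64} - \frac{88}{75}\right)^{2} + 134 \left(\left(-70\right) \frac{1}{64} - \frac{88}{75}\right)\right) \frac{1}{3} = \left(240 + \left(- \frac{35}{32} - \frac{88}{75}\right)^{2} + 134 \left(- \frac{35}{32} - \frac{88}{75}\right)\right) \frac{1}{3} = \left(240 + \left(- \frac{5441}{2400}\right)^{2} + 134 \left(- \frac{5441}{2400}\right)\right) \frac{1}{3} = \left(240 + \frac{29604481}{5760000} - \frac{364547}{1200}\right) \frac{1}{3} = \left(- \frac{337821119}{5760000}\right) \frac{1}{3} = - \frac{337821119}{17280000}$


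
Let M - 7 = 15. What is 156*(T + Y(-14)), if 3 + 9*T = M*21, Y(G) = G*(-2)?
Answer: 12324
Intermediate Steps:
M = 22 (M = 7 + 15 = 22)
Y(G) = -2*G
T = 51 (T = -1/3 + (22*21)/9 = -1/3 + (1/9)*462 = -1/3 + 154/3 = 51)
156*(T + Y(-14)) = 156*(51 - 2*(-14)) = 156*(51 + 28) = 156*79 = 12324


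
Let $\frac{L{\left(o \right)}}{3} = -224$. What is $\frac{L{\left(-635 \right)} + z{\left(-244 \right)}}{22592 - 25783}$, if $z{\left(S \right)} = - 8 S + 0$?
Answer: $- \frac{1280}{3191} \approx -0.40113$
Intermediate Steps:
$z{\left(S \right)} = - 8 S$
$L{\left(o \right)} = -672$ ($L{\left(o \right)} = 3 \left(-224\right) = -672$)
$\frac{L{\left(-635 \right)} + z{\left(-244 \right)}}{22592 - 25783} = \frac{-672 - -1952}{22592 - 25783} = \frac{-672 + 1952}{-3191} = 1280 \left(- \frac{1}{3191}\right) = - \frac{1280}{3191}$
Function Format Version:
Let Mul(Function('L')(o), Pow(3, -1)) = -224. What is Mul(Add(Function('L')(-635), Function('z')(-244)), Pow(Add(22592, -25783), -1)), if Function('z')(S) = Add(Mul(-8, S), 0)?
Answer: Rational(-1280, 3191) ≈ -0.40113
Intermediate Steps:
Function('z')(S) = Mul(-8, S)
Function('L')(o) = -672 (Function('L')(o) = Mul(3, -224) = -672)
Mul(Add(Function('L')(-635), Function('z')(-244)), Pow(Add(22592, -25783), -1)) = Mul(Add(-672, Mul(-8, -244)), Pow(Add(22592, -25783), -1)) = Mul(Add(-672, 1952), Pow(-3191, -1)) = Mul(1280, Rational(-1, 3191)) = Rational(-1280, 3191)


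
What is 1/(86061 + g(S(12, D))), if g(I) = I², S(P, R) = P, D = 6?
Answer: 1/86205 ≈ 1.1600e-5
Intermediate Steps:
1/(86061 + g(S(12, D))) = 1/(86061 + 12²) = 1/(86061 + 144) = 1/86205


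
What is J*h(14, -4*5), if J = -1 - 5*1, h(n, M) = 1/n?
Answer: -3/7 ≈ -0.42857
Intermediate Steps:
J = -6 (J = -1 - 5 = -6)
J*h(14, -4*5) = -6/14 = -6*1/14 = -3/7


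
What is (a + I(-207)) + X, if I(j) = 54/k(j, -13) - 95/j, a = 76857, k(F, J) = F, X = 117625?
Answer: 40257815/207 ≈ 1.9448e+5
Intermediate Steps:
I(j) = -41/j (I(j) = 54/j - 95/j = -41/j)
(a + I(-207)) + X = (76857 - 41/(-207)) + 117625 = (76857 - 41*(-1/207)) + 117625 = (76857 + 41/207) + 117625 = 15909440/207 + 117625 = 40257815/207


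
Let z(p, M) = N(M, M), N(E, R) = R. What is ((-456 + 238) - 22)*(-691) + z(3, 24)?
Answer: 165864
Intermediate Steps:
z(p, M) = M
((-456 + 238) - 22)*(-691) + z(3, 24) = ((-456 + 238) - 22)*(-691) + 24 = (-218 - 22)*(-691) + 24 = -240*(-691) + 24 = 165840 + 24 = 165864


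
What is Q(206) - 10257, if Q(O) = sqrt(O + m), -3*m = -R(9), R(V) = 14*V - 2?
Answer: -10257 + sqrt(2226)/3 ≈ -10241.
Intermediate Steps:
R(V) = -2 + 14*V
m = 124/3 (m = -(-1)*(-2 + 14*9)/3 = -(-1)*(-2 + 126)/3 = -(-1)*124/3 = -1/3*(-124) = 124/3 ≈ 41.333)
Q(O) = sqrt(124/3 + O) (Q(O) = sqrt(O + 124/3) = sqrt(124/3 + O))
Q(206) - 10257 = sqrt(372 + 9*206)/3 - 10257 = sqrt(372 + 1854)/3 - 10257 = sqrt(2226)/3 - 10257 = -10257 + sqrt(2226)/3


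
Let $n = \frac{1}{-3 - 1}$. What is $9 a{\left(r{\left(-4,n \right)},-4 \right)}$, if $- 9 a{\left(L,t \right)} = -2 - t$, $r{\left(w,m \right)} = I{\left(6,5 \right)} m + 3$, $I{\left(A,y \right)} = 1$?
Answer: $-2$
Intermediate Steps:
$n = - \frac{1}{4}$ ($n = \frac{1}{-4} = - \frac{1}{4} \approx -0.25$)
$r{\left(w,m \right)} = 3 + m$ ($r{\left(w,m \right)} = 1 m + 3 = m + 3 = 3 + m$)
$a{\left(L,t \right)} = \frac{2}{9} + \frac{t}{9}$ ($a{\left(L,t \right)} = - \frac{-2 - t}{9} = \frac{2}{9} + \frac{t}{9}$)
$9 a{\left(r{\left(-4,n \right)},-4 \right)} = 9 \left(\frac{2}{9} + \frac{1}{9} \left(-4\right)\right) = 9 \left(\frac{2}{9} - \frac{4}{9}\right) = 9 \left(- \frac{2}{9}\right) = -2$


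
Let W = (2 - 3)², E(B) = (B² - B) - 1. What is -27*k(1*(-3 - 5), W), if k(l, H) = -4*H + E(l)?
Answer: -1809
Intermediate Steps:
E(B) = -1 + B² - B
W = 1 (W = (-1)² = 1)
k(l, H) = -1 + l² - l - 4*H (k(l, H) = -4*H + (-1 + l² - l) = -1 + l² - l - 4*H)
-27*k(1*(-3 - 5), W) = -27*(-1 + (1*(-3 - 5))² - (-3 - 5) - 4*1) = -27*(-1 + (1*(-8))² - (-8) - 4) = -27*(-1 + (-8)² - 1*(-8) - 4) = -27*(-1 + 64 + 8 - 4) = -27*67 = -1809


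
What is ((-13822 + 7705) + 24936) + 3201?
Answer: 22020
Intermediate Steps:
((-13822 + 7705) + 24936) + 3201 = (-6117 + 24936) + 3201 = 18819 + 3201 = 22020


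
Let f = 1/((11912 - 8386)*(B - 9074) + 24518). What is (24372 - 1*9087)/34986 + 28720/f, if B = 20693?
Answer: 13729931223980775/11662 ≈ 1.1773e+12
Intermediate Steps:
f = 1/40993112 (f = 1/((11912 - 8386)*(20693 - 9074) + 24518) = 1/(3526*11619 + 24518) = 1/(40968594 + 24518) = 1/40993112 ≈ 2.4394e-8)
(24372 - 1*9087)/34986 + 28720/f = (24372 - 1*9087)/34986 + 28720/(1/40993112) = (24372 - 9087)*(1/34986) + 28720*40993112 = 15285*(1/34986) + 1177322176640 = 5095/11662 + 1177322176640 = 13729931223980775/11662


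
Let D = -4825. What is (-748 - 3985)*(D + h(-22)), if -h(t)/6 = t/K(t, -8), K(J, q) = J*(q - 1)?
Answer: 68500709/3 ≈ 2.2834e+7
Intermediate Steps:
K(J, q) = J*(-1 + q)
h(t) = 2/3 (h(t) = -6*t/(t*(-1 - 8)) = -6*t/(t*(-9)) = -6*t/((-9*t)) = -6*t*(-1/(9*t)) = -6*(-1/9) = 2/3)
(-748 - 3985)*(D + h(-22)) = (-748 - 3985)*(-4825 + 2/3) = -4733*(-14473/3) = 68500709/3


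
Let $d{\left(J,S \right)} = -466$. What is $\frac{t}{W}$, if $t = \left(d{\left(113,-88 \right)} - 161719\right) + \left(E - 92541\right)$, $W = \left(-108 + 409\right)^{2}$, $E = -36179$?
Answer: $- \frac{290905}{90601} \approx -3.2108$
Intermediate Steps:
$W = 90601$ ($W = 301^{2} = 90601$)
$t = -290905$ ($t = \left(-466 - 161719\right) - 128720 = -162185 - 128720 = -290905$)
$\frac{t}{W} = - \frac{290905}{90601}$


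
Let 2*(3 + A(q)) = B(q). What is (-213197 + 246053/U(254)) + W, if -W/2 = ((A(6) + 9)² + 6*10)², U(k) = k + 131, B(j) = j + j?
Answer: -113879112/385 ≈ -2.9579e+5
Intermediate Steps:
B(j) = 2*j
U(k) = 131 + k
A(q) = -3 + q (A(q) = -3 + (2*q)/2 = -3 + q)
W = -83232 (W = -2*(((-3 + 6) + 9)² + 6*10)² = -2*((3 + 9)² + 60)² = -2*(12² + 60)² = -2*(144 + 60)² = -2*204² = -2*41616 = -83232)
(-213197 + 246053/U(254)) + W = (-213197 + 246053/(131 + 254)) - 83232 = (-213197 + 246053/385) - 83232 = -81834792/385 - 83232 = -113879112/385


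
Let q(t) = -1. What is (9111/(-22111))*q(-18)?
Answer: 9111/22111 ≈ 0.41206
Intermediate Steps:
(9111/(-22111))*q(-18) = (9111/(-22111))*(-1) = (9111*(-1/22111))*(-1) = -9111/22111*(-1) = 9111/22111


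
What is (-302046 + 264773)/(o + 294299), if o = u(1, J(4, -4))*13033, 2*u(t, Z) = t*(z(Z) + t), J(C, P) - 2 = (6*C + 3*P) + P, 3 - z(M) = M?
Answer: -37273/255200 ≈ -0.14605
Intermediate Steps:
z(M) = 3 - M
J(C, P) = 2 + 4*P + 6*C (J(C, P) = 2 + ((6*C + 3*P) + P) = 2 + ((3*P + 6*C) + P) = 2 + (4*P + 6*C) = 2 + 4*P + 6*C)
u(t, Z) = t*(3 + t - Z)/2 (u(t, Z) = (t*((3 - Z) + t))/2 = (t*(3 + t - Z))/2 = t*(3 + t - Z)/2)
o = -39099 (o = ((½)*1*(3 + 1 - (2 + 4*(-4) + 6*4)))*13033 = ((½)*1*(3 + 1 - (2 - 16 + 24)))*13033 = ((½)*1*(3 + 1 - 1*10))*13033 = ((½)*1*(3 + 1 - 10))*13033 = ((½)*1*(-6))*13033 = -3*13033 = -39099)
(-302046 + 264773)/(o + 294299) = (-302046 + 264773)/(-39099 + 294299) = -37273/255200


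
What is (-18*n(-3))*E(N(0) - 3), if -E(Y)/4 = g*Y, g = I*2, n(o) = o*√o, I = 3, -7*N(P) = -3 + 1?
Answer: 24624*I*√3/7 ≈ 6092.9*I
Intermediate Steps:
N(P) = 2/7 (N(P) = -(-3 + 1)/7 = -⅐*(-2) = 2/7)
n(o) = o^(3/2)
g = 6 (g = 3*2 = 6)
E(Y) = -24*Y
(-18*n(-3))*E(N(0) - 3) = (-(-54)*I*√3)*(-24*(2/7 - 3)) = (-(-54)*I*√3)*(-24*(-19/7)) = (54*I*√3)*(456/7) = 24624*I*√3/7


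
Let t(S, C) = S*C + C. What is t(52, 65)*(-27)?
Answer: -93015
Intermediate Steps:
t(S, C) = C + C*S (t(S, C) = C*S + C = C + C*S)
t(52, 65)*(-27) = (65*(1 + 52))*(-27) = (65*53)*(-27) = 3445*(-27) = -93015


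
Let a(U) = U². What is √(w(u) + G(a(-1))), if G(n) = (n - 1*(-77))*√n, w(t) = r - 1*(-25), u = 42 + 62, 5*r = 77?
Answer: 4*√185/5 ≈ 10.881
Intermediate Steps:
r = 77/5 (r = (⅕)*77 = 77/5 ≈ 15.400)
u = 104
w(t) = 202/5 (w(t) = 77/5 - 1*(-25) = 77/5 + 25 = 202/5)
G(n) = √n*(77 + n) (G(n) = (n + 77)*√n = (77 + n)*√n = √n*(77 + n))
√(w(u) + G(a(-1))) = √(202/5 + √((-1)²)*(77 + (-1)²)) = √(202/5 + √1*(77 + 1)) = √(202/5 + 1*78) = √(202/5 + 78) = √(592/5) = 4*√185/5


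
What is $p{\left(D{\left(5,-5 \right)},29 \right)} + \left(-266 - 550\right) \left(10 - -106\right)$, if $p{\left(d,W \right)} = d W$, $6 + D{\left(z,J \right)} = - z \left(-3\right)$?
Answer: $-94395$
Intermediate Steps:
$D{\left(z,J \right)} = -6 + 3 z$ ($D{\left(z,J \right)} = -6 + - z \left(-3\right) = -6 + 3 z$)
$p{\left(d,W \right)} = W d$
$p{\left(D{\left(5,-5 \right)},29 \right)} + \left(-266 - 550\right) \left(10 - -106\right) = 29 \left(-6 + 3 \cdot 5\right) + \left(-266 - 550\right) \left(10 - -106\right) = 29 \left(-6 + 15\right) + \left(-266 - 550\right) \left(10 + 106\right) = 29 \cdot 9 - 94656 = 261 - 94656 = -94395$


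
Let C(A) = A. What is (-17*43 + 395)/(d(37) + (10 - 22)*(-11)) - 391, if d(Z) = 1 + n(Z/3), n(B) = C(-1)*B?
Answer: -71275/181 ≈ -393.78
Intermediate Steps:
n(B) = -B
d(Z) = 1 - Z/3
(-17*43 + 395)/(d(37) + (10 - 22)*(-11)) - 391 = (-17*43 + 395)/((1 - ⅓*37) + (10 - 22)*(-11)) - 391 = (-731 + 395)/((1 - 37/3) - 12*(-11)) - 391 = -336/(-34/3 + 132) - 391 = -336/362/3 - 391 = -336*3/362 - 391 = -504/181 - 391 = -71275/181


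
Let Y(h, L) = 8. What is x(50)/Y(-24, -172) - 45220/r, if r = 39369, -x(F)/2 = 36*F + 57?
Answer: -73289113/157476 ≈ -465.40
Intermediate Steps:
x(F) = -114 - 72*F (x(F) = -2*(36*F + 57) = -2*(57 + 36*F) = -114 - 72*F)
x(50)/Y(-24, -172) - 45220/r = (-114 - 72*50)/8 - 45220/39369 = (-114 - 3600)*(⅛) - 45220*1/39369 = -3714*⅛ - 45220/39369 = -1857/4 - 45220/39369 = -73289113/157476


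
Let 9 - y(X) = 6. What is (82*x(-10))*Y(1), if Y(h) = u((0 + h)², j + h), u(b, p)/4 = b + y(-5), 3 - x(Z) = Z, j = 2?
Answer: 17056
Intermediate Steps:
x(Z) = 3 - Z
y(X) = 3 (y(X) = 9 - 1*6 = 9 - 6 = 3)
u(b, p) = 12 + 4*b (u(b, p) = 4*(b + 3) = 4*(3 + b) = 12 + 4*b)
Y(h) = 12 + 4*h² (Y(h) = 12 + 4*(0 + h)² = 12 + 4*h²)
(82*x(-10))*Y(1) = (82*(3 - 1*(-10)))*(12 + 4*1²) = (82*(3 + 10))*(12 + 4*1) = (82*13)*(12 + 4) = 1066*16 = 17056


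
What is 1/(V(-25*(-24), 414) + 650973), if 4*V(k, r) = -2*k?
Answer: 1/650673 ≈ 1.5369e-6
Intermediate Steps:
V(k, r) = -k/2 (V(k, r) = (-2*k)/4 = -k/2)
1/(V(-25*(-24), 414) + 650973) = 1/(-(-25)*(-24)/2 + 650973) = 1/(-½*600 + 650973) = 1/(-300 + 650973) = 1/650673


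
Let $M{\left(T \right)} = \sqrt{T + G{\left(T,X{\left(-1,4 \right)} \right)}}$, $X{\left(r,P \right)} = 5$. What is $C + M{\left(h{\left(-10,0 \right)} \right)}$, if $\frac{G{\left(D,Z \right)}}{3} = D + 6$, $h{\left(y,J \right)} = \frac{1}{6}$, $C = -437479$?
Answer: $-437479 + \frac{2 \sqrt{42}}{3} \approx -4.3747 \cdot 10^{5}$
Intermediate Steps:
$h{\left(y,J \right)} = \frac{1}{6}$
$G{\left(D,Z \right)} = 18 + 3 D$ ($G{\left(D,Z \right)} = 3 \left(D + 6\right) = 3 \left(6 + D\right) = 18 + 3 D$)
$M{\left(T \right)} = \sqrt{18 + 4 T}$ ($M{\left(T \right)} = \sqrt{T + \left(18 + 3 T\right)} = \sqrt{18 + 4 T}$)
$C + M{\left(h{\left(-10,0 \right)} \right)} = -437479 + \sqrt{18 + 4 \cdot \frac{1}{6}} = -437479 + \sqrt{18 + \frac{2}{3}} = -437479 + \sqrt{\frac{56}{3}} = -437479 + \frac{2 \sqrt{42}}{3}$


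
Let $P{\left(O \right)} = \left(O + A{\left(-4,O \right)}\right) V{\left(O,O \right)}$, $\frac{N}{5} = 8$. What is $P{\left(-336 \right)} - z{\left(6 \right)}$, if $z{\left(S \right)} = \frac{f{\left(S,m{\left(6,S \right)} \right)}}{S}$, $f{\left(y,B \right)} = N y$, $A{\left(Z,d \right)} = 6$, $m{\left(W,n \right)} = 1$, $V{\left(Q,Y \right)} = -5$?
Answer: $1610$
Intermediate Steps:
$N = 40$ ($N = 5 \cdot 8 = 40$)
$f{\left(y,B \right)} = 40 y$
$P{\left(O \right)} = -30 - 5 O$ ($P{\left(O \right)} = \left(O + 6\right) \left(-5\right) = \left(6 + O\right) \left(-5\right) = -30 - 5 O$)
$z{\left(S \right)} = 40$ ($z{\left(S \right)} = \frac{40 S}{S} = 40$)
$P{\left(-336 \right)} - z{\left(6 \right)} = \left(-30 - -1680\right) - 40 = \left(-30 + 1680\right) - 40 = 1650 - 40 = 1610$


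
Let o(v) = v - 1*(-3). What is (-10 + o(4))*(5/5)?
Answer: -3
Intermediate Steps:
o(v) = 3 + v (o(v) = v + 3 = 3 + v)
(-10 + o(4))*(5/5) = (-10 + (3 + 4))*(5/5) = (-10 + 7)*(5*(1/5)) = -3*1 = -3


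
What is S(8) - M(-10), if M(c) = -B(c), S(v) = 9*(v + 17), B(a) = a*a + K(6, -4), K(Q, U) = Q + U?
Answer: 327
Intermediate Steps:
B(a) = 2 + a² (B(a) = a*a + (6 - 4) = a² + 2 = 2 + a²)
S(v) = 153 + 9*v (S(v) = 9*(17 + v) = 153 + 9*v)
M(c) = -2 - c² (M(c) = -(2 + c²) = -2 - c²)
S(8) - M(-10) = (153 + 9*8) - (-2 - 1*(-10)²) = (153 + 72) - (-2 - 1*100) = 225 - (-2 - 100) = 225 - 1*(-102) = 225 + 102 = 327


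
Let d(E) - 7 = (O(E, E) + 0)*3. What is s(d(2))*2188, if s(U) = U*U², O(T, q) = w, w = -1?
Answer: 140032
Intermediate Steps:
O(T, q) = -1
d(E) = 4 (d(E) = 7 + (-1 + 0)*3 = 7 - 1*3 = 7 - 3 = 4)
s(U) = U³
s(d(2))*2188 = 4³*2188 = 64*2188 = 140032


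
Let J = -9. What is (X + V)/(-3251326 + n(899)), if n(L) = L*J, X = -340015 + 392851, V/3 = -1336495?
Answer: 3956649/3259417 ≈ 1.2139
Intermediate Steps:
V = -4009485 (V = 3*(-1336495) = -4009485)
X = 52836
n(L) = -9*L (n(L) = L*(-9) = -9*L)
(X + V)/(-3251326 + n(899)) = (52836 - 4009485)/(-3251326 - 9*899) = -3956649/(-3251326 - 8091) = -3956649/(-3259417) = -3956649*(-1/3259417) = 3956649/3259417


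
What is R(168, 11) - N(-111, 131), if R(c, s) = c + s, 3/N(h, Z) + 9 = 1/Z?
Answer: 211255/1178 ≈ 179.33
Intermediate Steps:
N(h, Z) = 3/(-9 + 1/Z)
R(168, 11) - N(-111, 131) = (168 + 11) - (-3)*131/(-1 + 9*131) = 179 - (-3)*131/(-1 + 1179) = 179 - (-3)*131/1178 = 179 - 1*(-393/1178) = 179 + 393/1178 = 211255/1178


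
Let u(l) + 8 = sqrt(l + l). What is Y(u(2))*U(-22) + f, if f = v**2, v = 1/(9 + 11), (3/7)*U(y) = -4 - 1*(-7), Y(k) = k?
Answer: -16799/400 ≈ -41.997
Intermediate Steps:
u(l) = -8 + sqrt(2)*sqrt(l) (u(l) = -8 + sqrt(l + l) = -8 + sqrt(2*l) = -8 + sqrt(2)*sqrt(l))
U(y) = 7 (U(y) = 7*(-4 - 1*(-7))/3 = 7*(-4 + 7)/3 = (7/3)*3 = 7)
v = 1/20 ≈ 0.050000
f = 1/400 (f = (1/20)**2 = 1/400 ≈ 0.0025000)
Y(u(2))*U(-22) + f = (-8 + sqrt(2)*sqrt(2))*7 + 1/400 = (-8 + 2)*7 + 1/400 = -6*7 + 1/400 = -42 + 1/400 = -16799/400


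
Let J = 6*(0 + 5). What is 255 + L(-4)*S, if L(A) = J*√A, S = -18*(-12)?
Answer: 255 + 12960*I ≈ 255.0 + 12960.0*I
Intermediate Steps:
S = 216
J = 30 (J = 6*5 = 30)
L(A) = 30*√A
255 + L(-4)*S = 255 + (30*√(-4))*216 = 255 + (30*(2*I))*216 = 255 + (60*I)*216 = 255 + 12960*I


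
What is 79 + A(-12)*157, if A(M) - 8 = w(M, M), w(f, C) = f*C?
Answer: 23943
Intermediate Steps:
w(f, C) = C*f
A(M) = 8 + M**2 (A(M) = 8 + M*M = 8 + M**2)
79 + A(-12)*157 = 79 + (8 + (-12)**2)*157 = 79 + (8 + 144)*157 = 79 + 152*157 = 79 + 23864 = 23943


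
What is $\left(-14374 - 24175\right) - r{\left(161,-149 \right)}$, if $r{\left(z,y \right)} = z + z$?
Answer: $-38871$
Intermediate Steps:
$r{\left(z,y \right)} = 2 z$
$\left(-14374 - 24175\right) - r{\left(161,-149 \right)} = \left(-14374 - 24175\right) - 2 \cdot 161 = -38549 - 322 = -38871$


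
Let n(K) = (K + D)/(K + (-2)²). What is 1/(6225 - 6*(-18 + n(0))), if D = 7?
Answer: 2/12645 ≈ 0.00015817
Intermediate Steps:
n(K) = (7 + K)/(4 + K) (n(K) = (K + 7)/(K + (-2)²) = (7 + K)/(K + 4) = (7 + K)/(4 + K))
1/(6225 - 6*(-18 + n(0))) = 1/(6225 - 6*(-18 + (7 + 0)/(4 + 0))) = 1/(6225 - 6*(-18 + 7/4)) = 1/(6225 - 6*(-65/4)) = 1/(6225 + 195/2) = 1/(12645/2) = 2/12645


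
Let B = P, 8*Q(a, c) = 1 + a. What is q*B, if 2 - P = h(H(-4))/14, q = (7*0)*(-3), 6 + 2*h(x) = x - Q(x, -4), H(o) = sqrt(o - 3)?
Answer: 0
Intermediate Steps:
Q(a, c) = 1/8 + a/8 (Q(a, c) = (1 + a)/8 = 1/8 + a/8)
H(o) = sqrt(-3 + o)
h(x) = -49/16 + 7*x/16 (h(x) = -3 + (x - (1/8 + x/8))/2 = -3 + (x + (-1/8 - x/8))/2 = -3 + (-1/8 + 7*x/8)/2 = -3 + (-1/16 + 7*x/16) = -49/16 + 7*x/16)
q = 0 (q = 0*(-3) = 0)
P = 71/32 - I*sqrt(7)/32 (P = 2 - (-49/16 + 7*sqrt(-3 - 4)/16)/14 = 2 - (-49/16 + 7*sqrt(-7)/16)/14 = 2 - (-49/16 + 7*(I*sqrt(7))/16)/14 = 2 - (-49/16 + 7*I*sqrt(7)/16)/14 = 2 - (-7/32 + I*sqrt(7)/32) = 2 + (7/32 - I*sqrt(7)/32) = 71/32 - I*sqrt(7)/32 ≈ 2.2188 - 0.08268*I)
B = 71/32 - I*sqrt(7)/32 ≈ 2.2188 - 0.08268*I
q*B = 0*(71/32 - I*sqrt(7)/32) = 0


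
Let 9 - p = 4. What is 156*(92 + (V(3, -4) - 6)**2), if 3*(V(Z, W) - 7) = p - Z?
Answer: 44356/3 ≈ 14785.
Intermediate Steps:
p = 5 (p = 9 - 1*4 = 9 - 4 = 5)
V(Z, W) = 26/3 - Z/3 (V(Z, W) = 7 + (5 - Z)/3 = 7 + (5/3 - Z/3) = 26/3 - Z/3)
156*(92 + (V(3, -4) - 6)**2) = 156*(92 + ((26/3 - 1/3*3) - 6)**2) = 156*(92 + ((26/3 - 1) - 6)**2) = 156*(92 + (23/3 - 6)**2) = 156*(92 + (5/3)**2) = 156*(92 + 25/9) = 156*(853/9) = 44356/3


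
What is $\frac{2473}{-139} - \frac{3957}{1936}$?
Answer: $- \frac{5337751}{269104} \approx -19.835$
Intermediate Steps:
$\frac{2473}{-139} - \frac{3957}{1936} = 2473 \left(- \frac{1}{139}\right) - \frac{3957}{1936} = - \frac{2473}{139} - \frac{3957}{1936} = - \frac{5337751}{269104}$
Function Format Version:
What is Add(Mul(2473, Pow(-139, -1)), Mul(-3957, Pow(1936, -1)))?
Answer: Rational(-5337751, 269104) ≈ -19.835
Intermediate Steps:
Add(Mul(2473, Pow(-139, -1)), Mul(-3957, Pow(1936, -1))) = Add(Mul(2473, Rational(-1, 139)), Mul(-3957, Rational(1, 1936))) = Add(Rational(-2473, 139), Rational(-3957, 1936)) = Rational(-5337751, 269104)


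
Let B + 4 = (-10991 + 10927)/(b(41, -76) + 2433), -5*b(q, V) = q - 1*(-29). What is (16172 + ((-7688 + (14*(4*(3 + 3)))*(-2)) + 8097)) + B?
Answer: 38474131/2419 ≈ 15905.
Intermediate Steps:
b(q, V) = -29/5 - q/5 (b(q, V) = -(q - 1*(-29))/5 = -(q + 29)/5 = -(29 + q)/5 = -29/5 - q/5)
B = -9740/2419 (B = -4 + (-10991 + 10927)/((-29/5 - ⅕*41) + 2433) = -4 - 64/((-29/5 - 41/5) + 2433) = -4 - 64/(-14 + 2433) = -4 - 64/2419 = -9740/2419 ≈ -4.0265)
(16172 + ((-7688 + (14*(4*(3 + 3)))*(-2)) + 8097)) + B = (16172 + ((-7688 + (14*(4*(3 + 3)))*(-2)) + 8097)) - 9740/2419 = (16172 + ((-7688 + (14*(4*6))*(-2)) + 8097)) - 9740/2419 = (16172 + ((-7688 + (14*24)*(-2)) + 8097)) - 9740/2419 = (16172 + ((-7688 + 336*(-2)) + 8097)) - 9740/2419 = (16172 + ((-7688 - 672) + 8097)) - 9740/2419 = (16172 + (-8360 + 8097)) - 9740/2419 = (16172 - 263) - 9740/2419 = 15909 - 9740/2419 = 38474131/2419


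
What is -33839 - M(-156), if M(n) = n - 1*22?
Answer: -33661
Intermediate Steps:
M(n) = -22 + n (M(n) = n - 22 = -22 + n)
-33839 - M(-156) = -33839 - (-22 - 156) = -33839 - 1*(-178) = -33839 + 178 = -33661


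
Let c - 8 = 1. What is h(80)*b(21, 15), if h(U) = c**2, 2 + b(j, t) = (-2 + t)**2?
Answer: 13527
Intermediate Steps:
b(j, t) = -2 + (-2 + t)**2
c = 9 (c = 8 + 1 = 9)
h(U) = 81 (h(U) = 9**2 = 81)
h(80)*b(21, 15) = 81*(-2 + (-2 + 15)**2) = 81*(-2 + 13**2) = 81*(-2 + 169) = 81*167 = 13527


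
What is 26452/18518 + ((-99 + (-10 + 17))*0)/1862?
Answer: 13226/9259 ≈ 1.4284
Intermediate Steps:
26452/18518 + ((-99 + (-10 + 17))*0)/1862 = 26452*(1/18518) + ((-99 + 7)*0)*(1/1862) = 13226/9259 - 92*0*(1/1862) = 13226/9259 + 0*(1/1862) = 13226/9259 + 0 = 13226/9259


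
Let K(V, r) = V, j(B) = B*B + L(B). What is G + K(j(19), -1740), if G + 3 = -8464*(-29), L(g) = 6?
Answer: 245820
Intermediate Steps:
j(B) = 6 + B² (j(B) = B*B + 6 = B² + 6 = 6 + B²)
G = 245453 (G = -3 - 8464*(-29) = -3 + 245456 = 245453)
G + K(j(19), -1740) = 245453 + (6 + 19²) = 245453 + (6 + 361) = 245453 + 367 = 245820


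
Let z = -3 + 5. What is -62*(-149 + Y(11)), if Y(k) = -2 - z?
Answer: 9486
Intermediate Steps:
z = 2
Y(k) = -4 (Y(k) = -2 - 1*2 = -2 - 2 = -4)
-62*(-149 + Y(11)) = -62*(-149 - 4) = -62*(-153) = 9486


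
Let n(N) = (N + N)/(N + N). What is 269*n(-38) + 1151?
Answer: 1420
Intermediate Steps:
n(N) = 1 (n(N) = (2*N)/((2*N)) = (2*N)*(1/(2*N)) = 1)
269*n(-38) + 1151 = 269*1 + 1151 = 269 + 1151 = 1420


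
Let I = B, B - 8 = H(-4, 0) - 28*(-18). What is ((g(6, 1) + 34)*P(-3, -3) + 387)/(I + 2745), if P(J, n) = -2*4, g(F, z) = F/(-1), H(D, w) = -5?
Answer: 163/3252 ≈ 0.050123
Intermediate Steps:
g(F, z) = -F (g(F, z) = F*(-1) = -F)
P(J, n) = -8
B = 507 (B = 8 + (-5 - 28*(-18)) = 8 + (-5 + 504) = 8 + 499 = 507)
I = 507
((g(6, 1) + 34)*P(-3, -3) + 387)/(I + 2745) = ((-1*6 + 34)*(-8) + 387)/(507 + 2745) = ((-6 + 34)*(-8) + 387)/3252 = (28*(-8) + 387)*(1/3252) = (-224 + 387)*(1/3252) = 163*(1/3252) = 163/3252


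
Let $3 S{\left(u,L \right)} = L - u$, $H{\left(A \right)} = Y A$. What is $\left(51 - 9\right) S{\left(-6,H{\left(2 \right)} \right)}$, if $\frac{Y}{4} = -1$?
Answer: $-28$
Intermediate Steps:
$Y = -4$ ($Y = 4 \left(-1\right) = -4$)
$H{\left(A \right)} = - 4 A$
$S{\left(u,L \right)} = - \frac{u}{3} + \frac{L}{3}$ ($S{\left(u,L \right)} = \frac{L - u}{3} = - \frac{u}{3} + \frac{L}{3}$)
$\left(51 - 9\right) S{\left(-6,H{\left(2 \right)} \right)} = \left(51 - 9\right) \left(\left(- \frac{1}{3}\right) \left(-6\right) + \frac{\left(-4\right) 2}{3}\right) = 42 \left(2 + \frac{1}{3} \left(-8\right)\right) = 42 \left(2 - \frac{8}{3}\right) = 42 \left(- \frac{2}{3}\right) = -28$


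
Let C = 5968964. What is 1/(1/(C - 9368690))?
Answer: -3399726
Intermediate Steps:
1/(1/(C - 9368690)) = 1/(1/(5968964 - 9368690)) = 1/(1/(-3399726)) = 1/(-1/3399726) = -3399726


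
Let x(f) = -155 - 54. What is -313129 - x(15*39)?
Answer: -312920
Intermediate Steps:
x(f) = -209
-313129 - x(15*39) = -313129 - 1*(-209) = -313129 + 209 = -312920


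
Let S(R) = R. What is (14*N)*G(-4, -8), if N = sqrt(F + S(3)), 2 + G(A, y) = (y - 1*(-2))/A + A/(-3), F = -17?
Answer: 35*I*sqrt(14)/3 ≈ 43.653*I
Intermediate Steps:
G(A, y) = -2 - A/3 + (2 + y)/A (G(A, y) = -2 + ((y - 1*(-2))/A + A/(-3)) = -2 + ((y + 2)/A + A*(-1/3)) = -2 + ((2 + y)/A - A/3) = -2 + (-A/3 + (2 + y)/A) = -2 - A/3 + (2 + y)/A)
N = I*sqrt(14) (N = sqrt(-17 + 3) = sqrt(-14) = I*sqrt(14) ≈ 3.7417*I)
(14*N)*G(-4, -8) = (14*(I*sqrt(14)))*((2 - 8 - 1/3*(-4)*(6 - 4))/(-4)) = (14*I*sqrt(14))*(-(2 - 8 - 1/3*(-4)*2)/4) = (14*I*sqrt(14))*(-(2 - 8 + 8/3)/4) = (14*I*sqrt(14))*(-1/4*(-10/3)) = (14*I*sqrt(14))*(5/6) = 35*I*sqrt(14)/3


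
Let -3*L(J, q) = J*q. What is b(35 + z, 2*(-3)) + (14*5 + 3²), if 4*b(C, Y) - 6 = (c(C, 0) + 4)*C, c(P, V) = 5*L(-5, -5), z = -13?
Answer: -380/3 ≈ -126.67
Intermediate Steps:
L(J, q) = -J*q/3
c(P, V) = -125/3 (c(P, V) = 5*(-⅓*(-5)*(-5)) = 5*(-25/3) = -125/3)
b(C, Y) = 3/2 - 113*C/12 (b(C, Y) = 3/2 + ((-125/3 + 4)*C)/4 = 3/2 + (-113*C/3)/4 = 3/2 - 113*C/12)
b(35 + z, 2*(-3)) + (14*5 + 3²) = (3/2 - 113*(35 - 13)/12) + (14*5 + 3²) = (3/2 - 113/12*22) + (70 + 9) = (3/2 - 1243/6) + 79 = -617/3 + 79 = -380/3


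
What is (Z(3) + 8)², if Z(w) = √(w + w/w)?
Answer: 100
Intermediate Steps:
Z(w) = √(1 + w) (Z(w) = √(w + 1) = √(1 + w))
(Z(3) + 8)² = (√(1 + 3) + 8)² = (√4 + 8)² = (2 + 8)² = 10² = 100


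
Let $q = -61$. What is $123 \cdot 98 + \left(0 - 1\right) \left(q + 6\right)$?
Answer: $12109$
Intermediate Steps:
$123 \cdot 98 + \left(0 - 1\right) \left(q + 6\right) = 123 \cdot 98 + \left(0 - 1\right) \left(-61 + 6\right) = 12054 - -55 = 12054 + 55 = 12109$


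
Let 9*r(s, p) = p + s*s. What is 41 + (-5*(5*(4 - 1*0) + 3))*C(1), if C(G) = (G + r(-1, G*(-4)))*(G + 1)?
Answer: -337/3 ≈ -112.33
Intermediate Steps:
r(s, p) = p/9 + s²/9 (r(s, p) = (p + s*s)/9 = (p + s²)/9 = p/9 + s²/9)
C(G) = (1 + G)*(⅑ + 5*G/9) (C(G) = (G + ((G*(-4))/9 + (⅑)*(-1)²))*(G + 1) = (G + ((-4*G)/9 + (⅑)*1))*(1 + G) = (G + (-4*G/9 + ⅑))*(1 + G) = (G + (⅑ - 4*G/9))*(1 + G) = (⅑ + 5*G/9)*(1 + G) = (1 + G)*(⅑ + 5*G/9))
41 + (-5*(5*(4 - 1*0) + 3))*C(1) = 41 + (-5*(5*(4 - 1*0) + 3))*(⅑ + (⅔)*1 + (5/9)*1²) = 41 + (-5*(5*(4 + 0) + 3))*(⅑ + ⅔ + (5/9)*1) = 41 + (-5*(5*4 + 3))*(⅑ + ⅔ + 5/9) = 41 - 5*(20 + 3)*(4/3) = 41 - 5*23*(4/3) = 41 - 115*4/3 = 41 - 460/3 = -337/3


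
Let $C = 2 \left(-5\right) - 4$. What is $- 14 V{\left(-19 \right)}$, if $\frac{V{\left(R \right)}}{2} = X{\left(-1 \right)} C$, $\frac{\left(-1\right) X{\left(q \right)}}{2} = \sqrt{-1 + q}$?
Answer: $- 784 i \sqrt{2} \approx - 1108.7 i$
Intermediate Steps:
$C = -14$ ($C = -10 - 4 = -14$)
$X{\left(q \right)} = - 2 \sqrt{-1 + q}$
$V{\left(R \right)} = 56 i \sqrt{2}$ ($V{\left(R \right)} = 2 - 2 \sqrt{-1 - 1} \left(-14\right) = 2 - 2 \sqrt{-2} \left(-14\right) = 2 - 2 i \sqrt{2} \left(-14\right) = 2 \cdot 28 i \sqrt{2} = 56 i \sqrt{2}$)
$- 14 V{\left(-19 \right)} = - 14 \cdot 56 i \sqrt{2} = - 784 i \sqrt{2}$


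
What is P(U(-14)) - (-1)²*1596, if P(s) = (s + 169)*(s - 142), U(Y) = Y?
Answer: -25776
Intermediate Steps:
P(s) = (-142 + s)*(169 + s) (P(s) = (169 + s)*(-142 + s) = (-142 + s)*(169 + s))
P(U(-14)) - (-1)²*1596 = (-23998 + (-14)² + 27*(-14)) - (-1)²*1596 = (-23998 + 196 - 378) - 1596 = -24180 - 1*1596 = -24180 - 1596 = -25776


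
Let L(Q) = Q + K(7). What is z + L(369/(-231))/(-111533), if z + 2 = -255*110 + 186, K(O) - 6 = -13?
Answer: -239314349844/8588041 ≈ -27866.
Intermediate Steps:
K(O) = -7 (K(O) = 6 - 13 = -7)
z = -27866 (z = -2 + (-255*110 + 186) = -2 + (-28050 + 186) = -2 - 27864 = -27866)
L(Q) = -7 + Q (L(Q) = Q - 7 = -7 + Q)
z + L(369/(-231))/(-111533) = -27866 + (-7 + 369/(-231))/(-111533) = -27866 + (-7 + 369*(-1/231))*(-1/111533) = -27866 + (-7 - 123/77)*(-1/111533) = -27866 - 662/77*(-1/111533) = -27866 + 662/8588041 = -239314349844/8588041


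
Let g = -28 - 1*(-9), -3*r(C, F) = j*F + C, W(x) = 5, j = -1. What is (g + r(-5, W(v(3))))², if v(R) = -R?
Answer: 2209/9 ≈ 245.44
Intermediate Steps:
r(C, F) = -C/3 + F/3 (r(C, F) = -(-F + C)/3 = -(C - F)/3 = -C/3 + F/3)
g = -19 (g = -28 + 9 = -19)
(g + r(-5, W(v(3))))² = (-19 + (-⅓*(-5) + (⅓)*5))² = (-19 + (5/3 + 5/3))² = (-19 + 10/3)² = (-47/3)² = 2209/9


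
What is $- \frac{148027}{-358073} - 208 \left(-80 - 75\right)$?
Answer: $\frac{11544421547}{358073} \approx 32240.0$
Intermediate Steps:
$- \frac{148027}{-358073} - 208 \left(-80 - 75\right) = \left(-148027\right) \left(- \frac{1}{358073}\right) - 208 \left(-155\right) = \frac{148027}{358073} - -32240 = \frac{148027}{358073} + 32240 = \frac{11544421547}{358073}$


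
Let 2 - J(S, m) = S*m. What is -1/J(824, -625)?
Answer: -1/515002 ≈ -1.9417e-6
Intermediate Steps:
J(S, m) = 2 - S*m
-1/J(824, -625) = -1/(2 - 1*824*(-625)) = -1/(2 + 515000) = -1/515002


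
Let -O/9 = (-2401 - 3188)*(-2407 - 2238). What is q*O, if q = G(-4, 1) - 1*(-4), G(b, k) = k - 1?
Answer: -934592580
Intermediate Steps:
G(b, k) = -1 + k
q = 4 (q = (-1 + 1) - 1*(-4) = 0 + 4 = 4)
O = -233648145 (O = -9*(-2401 - 3188)*(-2407 - 2238) = -(-50301)*(-4645) = -9*25960905 = -233648145)
q*O = 4*(-233648145) = -934592580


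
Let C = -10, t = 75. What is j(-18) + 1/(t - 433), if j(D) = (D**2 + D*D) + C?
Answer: 228403/358 ≈ 638.00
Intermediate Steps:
j(D) = -10 + 2*D**2 (j(D) = (D**2 + D*D) - 10 = (D**2 + D**2) - 10 = 2*D**2 - 10 = -10 + 2*D**2)
j(-18) + 1/(t - 433) = (-10 + 2*(-18)**2) + 1/(75 - 433) = (-10 + 2*324) + 1/(-358) = (-10 + 648) - 1/358 = 638 - 1/358 = 228403/358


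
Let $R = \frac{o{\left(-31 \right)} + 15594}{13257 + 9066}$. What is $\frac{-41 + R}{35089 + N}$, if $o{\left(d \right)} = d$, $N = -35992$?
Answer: $\frac{899680}{20157669} \approx 0.044632$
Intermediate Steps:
$R = \frac{15563}{22323}$ ($R = \frac{-31 + 15594}{13257 + 9066} = \frac{15563}{22323} \approx 0.69717$)
$\frac{-41 + R}{35089 + N} = \frac{-41 + \frac{15563}{22323}}{35089 - 35992} = - \frac{899680}{22323 \left(-903\right)} = \left(- \frac{899680}{22323}\right) \left(- \frac{1}{903}\right) = \frac{899680}{20157669}$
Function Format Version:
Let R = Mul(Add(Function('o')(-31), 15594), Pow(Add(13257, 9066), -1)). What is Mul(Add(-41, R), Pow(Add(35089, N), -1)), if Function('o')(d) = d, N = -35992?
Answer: Rational(899680, 20157669) ≈ 0.044632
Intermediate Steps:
R = Rational(15563, 22323) (R = Mul(Add(-31, 15594), Pow(Add(13257, 9066), -1)) = Mul(15563, Pow(22323, -1)) = Mul(15563, Rational(1, 22323)) = Rational(15563, 22323) ≈ 0.69717)
Mul(Add(-41, R), Pow(Add(35089, N), -1)) = Mul(Add(-41, Rational(15563, 22323)), Pow(Add(35089, -35992), -1)) = Mul(Rational(-899680, 22323), Pow(-903, -1)) = Mul(Rational(-899680, 22323), Rational(-1, 903)) = Rational(899680, 20157669)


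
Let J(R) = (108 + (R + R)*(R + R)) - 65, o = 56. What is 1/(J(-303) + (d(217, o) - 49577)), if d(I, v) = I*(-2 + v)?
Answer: 1/329420 ≈ 3.0356e-6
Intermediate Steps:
J(R) = 43 + 4*R² (J(R) = (108 + (2*R)*(2*R)) - 65 = (108 + 4*R²) - 65 = 43 + 4*R²)
1/(J(-303) + (d(217, o) - 49577)) = 1/((43 + 4*(-303)²) + (217*(-2 + 56) - 49577)) = 1/((43 + 4*91809) + (217*54 - 49577)) = 1/((43 + 367236) + (11718 - 49577)) = 1/(367279 - 37859) = 1/329420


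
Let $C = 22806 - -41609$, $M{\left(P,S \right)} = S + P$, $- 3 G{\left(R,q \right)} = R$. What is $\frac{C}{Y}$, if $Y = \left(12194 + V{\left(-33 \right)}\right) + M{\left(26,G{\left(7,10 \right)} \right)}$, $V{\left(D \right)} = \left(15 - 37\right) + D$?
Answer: $\frac{193245}{36488} \approx 5.2961$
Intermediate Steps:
$G{\left(R,q \right)} = - \frac{R}{3}$
$V{\left(D \right)} = -22 + D$
$M{\left(P,S \right)} = P + S$
$C = 64415$ ($C = 22806 + 41609 = 64415$)
$Y = \frac{36488}{3}$ ($Y = \left(12194 - 55\right) + \left(26 - \frac{7}{3}\right) = 12139 + \frac{71}{3} = \frac{36488}{3} \approx 12163.0$)
$\frac{C}{Y} = \frac{64415}{\frac{36488}{3}} = 64415 \cdot \frac{3}{36488} = \frac{193245}{36488}$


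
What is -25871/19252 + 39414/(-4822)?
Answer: -441774145/46416572 ≈ -9.5176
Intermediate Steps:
-25871/19252 + 39414/(-4822) = -25871*1/19252 + 39414*(-1/4822) = -25871/19252 - 19707/2411 = -441774145/46416572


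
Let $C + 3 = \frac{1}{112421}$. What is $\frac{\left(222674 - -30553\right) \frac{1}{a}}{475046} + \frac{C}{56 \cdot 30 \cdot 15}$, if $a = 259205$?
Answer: $- \frac{1039509050851}{8885394811200600} \approx -0.00011699$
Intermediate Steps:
$C = - \frac{337262}{112421}$ ($C = -3 + \frac{1}{112421} = - \frac{337262}{112421} \approx -3.0$)
$\frac{\left(222674 - -30553\right) \frac{1}{a}}{475046} + \frac{C}{56 \cdot 30 \cdot 15} = \frac{\left(222674 - -30553\right) \frac{1}{259205}}{475046} - \frac{337262}{112421 \cdot 56 \cdot 30 \cdot 15} = \left(222674 + 30553\right) \frac{1}{259205} \cdot \frac{1}{475046} - \frac{337262}{112421 \cdot 1680 \cdot 15} = 253227 \cdot \frac{1}{259205} \cdot \frac{1}{475046} - \frac{337262}{112421 \cdot 25200} = \frac{253227}{259205} \cdot \frac{1}{475046} - \frac{168631}{1416504600} = \frac{129}{62727610} - \frac{168631}{1416504600} = - \frac{1039509050851}{8885394811200600}$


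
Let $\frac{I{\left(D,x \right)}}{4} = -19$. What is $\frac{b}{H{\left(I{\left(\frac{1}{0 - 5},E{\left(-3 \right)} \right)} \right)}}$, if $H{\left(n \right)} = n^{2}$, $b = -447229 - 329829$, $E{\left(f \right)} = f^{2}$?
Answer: $- \frac{388529}{2888} \approx -134.53$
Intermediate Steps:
$I{\left(D,x \right)} = -76$ ($I{\left(D,x \right)} = 4 \left(-19\right) = -76$)
$b = -777058$ ($b = -447229 - 329829 = -777058$)
$\frac{b}{H{\left(I{\left(\frac{1}{0 - 5},E{\left(-3 \right)} \right)} \right)}} = - \frac{777058}{\left(-76\right)^{2}} = - \frac{777058}{5776} = \left(-777058\right) \frac{1}{5776} = - \frac{388529}{2888}$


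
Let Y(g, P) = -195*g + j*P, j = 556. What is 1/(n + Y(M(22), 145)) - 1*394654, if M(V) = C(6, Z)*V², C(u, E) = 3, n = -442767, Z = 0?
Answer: -254665095699/645287 ≈ -3.9465e+5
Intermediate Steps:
M(V) = 3*V²
Y(g, P) = -195*g + 556*P
1/(n + Y(M(22), 145)) - 1*394654 = 1/(-442767 + (-585*22² + 556*145)) - 1*394654 = 1/(-442767 + (-585*484 + 80620)) - 394654 = 1/(-442767 + (-195*1452 + 80620)) - 394654 = 1/(-442767 + (-283140 + 80620)) - 394654 = 1/(-442767 - 202520) - 394654 = 1/(-645287) - 394654 = -1/645287 - 394654 = -254665095699/645287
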